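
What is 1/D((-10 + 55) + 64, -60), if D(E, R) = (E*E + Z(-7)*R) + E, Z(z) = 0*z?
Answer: 1/11990 ≈ 8.3403e-5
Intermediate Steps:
Z(z) = 0
D(E, R) = E + E² (D(E, R) = (E*E + 0*R) + E = (E² + 0) + E = E² + E = E + E²)
1/D((-10 + 55) + 64, -60) = 1/(((-10 + 55) + 64)*(1 + ((-10 + 55) + 64))) = 1/((45 + 64)*(1 + (45 + 64))) = 1/(109*(1 + 109)) = 1/(109*110) = 1/11990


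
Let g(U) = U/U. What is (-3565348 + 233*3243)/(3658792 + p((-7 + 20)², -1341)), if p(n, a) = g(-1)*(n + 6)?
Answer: -216133/281459 ≈ -0.76790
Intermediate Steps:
g(U) = 1
p(n, a) = 6 + n (p(n, a) = 1*(n + 6) = 1*(6 + n) = 6 + n)
(-3565348 + 233*3243)/(3658792 + p((-7 + 20)², -1341)) = (-3565348 + 233*3243)/(3658792 + (6 + (-7 + 20)²)) = (-3565348 + 755619)/(3658792 + (6 + 13²)) = -2809729/(3658792 + (6 + 169)) = -2809729/(3658792 + 175) = -2809729/3658967 = -2809729*1/3658967 = -216133/281459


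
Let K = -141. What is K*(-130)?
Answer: 18330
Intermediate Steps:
K*(-130) = -141*(-130) = 18330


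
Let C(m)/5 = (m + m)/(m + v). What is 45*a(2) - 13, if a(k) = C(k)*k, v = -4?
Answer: -913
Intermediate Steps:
C(m) = 10*m/(-4 + m) (C(m) = 5*((m + m)/(m - 4)) = 5*((2*m)/(-4 + m)) = 5*(2*m/(-4 + m)) = 10*m/(-4 + m))
a(k) = 10*k²/(-4 + k) (a(k) = (10*k/(-4 + k))*k = 10*k²/(-4 + k))
45*a(2) - 13 = 45*(10*2²/(-4 + 2)) - 13 = 45*(10*4/(-2)) - 13 = 45*(10*4*(-½)) - 13 = 45*(-20) - 13 = -900 - 13 = -913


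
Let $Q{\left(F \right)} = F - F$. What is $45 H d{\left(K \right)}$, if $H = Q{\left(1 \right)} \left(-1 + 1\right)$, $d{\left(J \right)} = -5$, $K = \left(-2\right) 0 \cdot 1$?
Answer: $0$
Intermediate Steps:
$Q{\left(F \right)} = 0$
$K = 0$ ($K = 0 \cdot 1 = 0$)
$H = 0$ ($H = 0 \left(-1 + 1\right) = 0 \cdot 0 = 0$)
$45 H d{\left(K \right)} = 45 \cdot 0 \left(-5\right) = 0 \left(-5\right) = 0$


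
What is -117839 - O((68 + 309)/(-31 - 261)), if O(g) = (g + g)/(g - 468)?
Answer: -1242140957/10541 ≈ -1.1784e+5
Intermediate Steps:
O(g) = 2*g/(-468 + g) (O(g) = (2*g)/(-468 + g) = 2*g/(-468 + g))
-117839 - O((68 + 309)/(-31 - 261)) = -117839 - 2*(68 + 309)/(-31 - 261)/(-468 + (68 + 309)/(-31 - 261)) = -117839 - 2*377/(-292)/(-468 + 377/(-292)) = -117839 - 2*377*(-1/292)/(-468 + 377*(-1/292)) = -117839 - 2*(-377)/(292*(-468 - 377/292)) = -117839 - 2*(-377)/(292*(-137033/292)) = -117839 - 2*(-377)*(-292)/(292*137033) = -117839 - 1*58/10541 = -117839 - 58/10541 = -1242140957/10541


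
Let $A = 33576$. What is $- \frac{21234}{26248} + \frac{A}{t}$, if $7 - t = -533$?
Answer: $\frac{36243187}{590580} \approx 61.369$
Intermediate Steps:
$t = 540$ ($t = 7 - -533 = 7 + 533 = 540$)
$- \frac{21234}{26248} + \frac{A}{t} = - \frac{21234}{26248} + \frac{33576}{540} = \left(-21234\right) \frac{1}{26248} + 33576 \cdot \frac{1}{540} = - \frac{10617}{13124} + \frac{2798}{45} = \frac{36243187}{590580}$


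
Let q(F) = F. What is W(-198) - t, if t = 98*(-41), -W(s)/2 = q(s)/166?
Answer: 333692/83 ≈ 4020.4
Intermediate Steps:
W(s) = -s/83 (W(s) = -2*s/166 = -s/83)
t = -4018
W(-198) - t = -1/83*(-198) - 1*(-4018) = 198/83 + 4018 = 333692/83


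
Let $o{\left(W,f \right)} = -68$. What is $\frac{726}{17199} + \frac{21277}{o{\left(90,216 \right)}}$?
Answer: $- \frac{121964585}{389844} \approx -312.85$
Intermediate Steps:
$\frac{726}{17199} + \frac{21277}{o{\left(90,216 \right)}} = \frac{726}{17199} + \frac{21277}{-68} = 726 \cdot \frac{1}{17199} + 21277 \left(- \frac{1}{68}\right) = \frac{242}{5733} - \frac{21277}{68} = - \frac{121964585}{389844}$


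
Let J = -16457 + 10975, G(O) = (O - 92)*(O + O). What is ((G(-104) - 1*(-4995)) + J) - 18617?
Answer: 21664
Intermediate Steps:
G(O) = 2*O*(-92 + O) (G(O) = (-92 + O)*(2*O) = 2*O*(-92 + O))
J = -5482
((G(-104) - 1*(-4995)) + J) - 18617 = ((2*(-104)*(-92 - 104) - 1*(-4995)) - 5482) - 18617 = ((2*(-104)*(-196) + 4995) - 5482) - 18617 = ((40768 + 4995) - 5482) - 18617 = (45763 - 5482) - 18617 = 40281 - 18617 = 21664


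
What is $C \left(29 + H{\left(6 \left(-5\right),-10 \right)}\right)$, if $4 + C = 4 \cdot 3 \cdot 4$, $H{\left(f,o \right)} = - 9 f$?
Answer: $13156$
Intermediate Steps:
$C = 44$ ($C = -4 + 4 \cdot 3 \cdot 4 = -4 + 12 \cdot 4 = -4 + 48 = 44$)
$C \left(29 + H{\left(6 \left(-5\right),-10 \right)}\right) = 44 \left(29 - 9 \cdot 6 \left(-5\right)\right) = 44 \left(29 - -270\right) = 44 \left(29 + 270\right) = 44 \cdot 299 = 13156$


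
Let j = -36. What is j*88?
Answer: -3168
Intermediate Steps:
j*88 = -36*88 = -3168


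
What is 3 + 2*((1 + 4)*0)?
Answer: 3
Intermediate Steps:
3 + 2*((1 + 4)*0) = 3 + 2*(5*0) = 3 + 2*0 = 3 + 0 = 3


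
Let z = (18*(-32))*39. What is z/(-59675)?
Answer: 22464/59675 ≈ 0.37644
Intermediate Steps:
z = -22464 (z = -576*39 = -22464)
z/(-59675) = -22464/(-59675) = -22464*(-1/59675) = 22464/59675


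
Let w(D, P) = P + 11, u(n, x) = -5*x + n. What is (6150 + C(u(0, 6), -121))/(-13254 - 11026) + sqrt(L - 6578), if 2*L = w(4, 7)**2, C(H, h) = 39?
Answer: -6189/24280 + 4*I*sqrt(401) ≈ -0.2549 + 80.1*I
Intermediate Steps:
u(n, x) = n - 5*x
w(D, P) = 11 + P
L = 162 (L = (11 + 7)**2/2 = (1/2)*18**2 = (1/2)*324 = 162)
(6150 + C(u(0, 6), -121))/(-13254 - 11026) + sqrt(L - 6578) = (6150 + 39)/(-13254 - 11026) + sqrt(162 - 6578) = 6189/(-24280) + sqrt(-6416) = 6189*(-1/24280) + 4*I*sqrt(401) = -6189/24280 + 4*I*sqrt(401)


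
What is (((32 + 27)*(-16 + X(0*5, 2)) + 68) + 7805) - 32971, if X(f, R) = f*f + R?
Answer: -25924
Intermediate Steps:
X(f, R) = R + f² (X(f, R) = f² + R = R + f²)
(((32 + 27)*(-16 + X(0*5, 2)) + 68) + 7805) - 32971 = (((32 + 27)*(-16 + (2 + (0*5)²)) + 68) + 7805) - 32971 = ((59*(-16 + (2 + 0²)) + 68) + 7805) - 32971 = ((59*(-16 + (2 + 0)) + 68) + 7805) - 32971 = ((59*(-16 + 2) + 68) + 7805) - 32971 = ((59*(-14) + 68) + 7805) - 32971 = ((-826 + 68) + 7805) - 32971 = (-758 + 7805) - 32971 = 7047 - 32971 = -25924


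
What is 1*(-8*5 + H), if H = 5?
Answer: -35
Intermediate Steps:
1*(-8*5 + H) = 1*(-8*5 + 5) = 1*(-40 + 5) = 1*(-35) = -35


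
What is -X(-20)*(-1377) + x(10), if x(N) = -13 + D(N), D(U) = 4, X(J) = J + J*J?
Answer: 523251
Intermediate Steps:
X(J) = J + J²
x(N) = -9 (x(N) = -13 + 4 = -9)
-X(-20)*(-1377) + x(10) = -(-20)*(1 - 20)*(-1377) - 9 = -(-20)*(-19)*(-1377) - 9 = -1*380*(-1377) - 9 = -380*(-1377) - 9 = 523260 - 9 = 523251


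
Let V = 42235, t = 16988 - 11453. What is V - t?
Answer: 36700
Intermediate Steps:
t = 5535
V - t = 42235 - 1*5535 = 42235 - 5535 = 36700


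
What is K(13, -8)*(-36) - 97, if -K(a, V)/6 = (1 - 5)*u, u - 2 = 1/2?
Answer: -2257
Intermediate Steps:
u = 5/2 (u = 2 + 1/2 = 2 + ½ = 5/2 ≈ 2.5000)
K(a, V) = 60 (K(a, V) = -6*(1 - 5)*5/2 = -(-24)*5/2 = -6*(-10) = 60)
K(13, -8)*(-36) - 97 = 60*(-36) - 97 = -2160 - 97 = -2257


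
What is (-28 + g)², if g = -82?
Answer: 12100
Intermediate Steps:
(-28 + g)² = (-28 - 82)² = (-110)² = 12100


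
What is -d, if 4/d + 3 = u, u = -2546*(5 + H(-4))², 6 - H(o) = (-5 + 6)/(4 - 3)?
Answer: 4/254603 ≈ 1.5711e-5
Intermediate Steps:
H(o) = 5 (H(o) = 6 - (-5 + 6)/(4 - 3) = 6 - 1/1 = 6 - 1 = 5)
u = -254600 (u = -2546*(5 + 5)² = -2546*10² = -2546*100 = -254600)
d = -4/254603 (d = 4/(-3 - 254600) = 4/(-254603) = 4*(-1/254603) = -4/254603 ≈ -1.5711e-5)
-d = -1*(-4/254603) = 4/254603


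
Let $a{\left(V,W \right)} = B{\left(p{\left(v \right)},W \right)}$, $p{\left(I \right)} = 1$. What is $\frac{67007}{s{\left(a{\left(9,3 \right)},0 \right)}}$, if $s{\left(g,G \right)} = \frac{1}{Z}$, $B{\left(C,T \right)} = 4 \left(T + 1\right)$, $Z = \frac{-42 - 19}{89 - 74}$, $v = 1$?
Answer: $- \frac{4087427}{15} \approx -2.725 \cdot 10^{5}$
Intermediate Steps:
$Z = - \frac{61}{15} \approx -4.0667$
$B{\left(C,T \right)} = 4 + 4 T$ ($B{\left(C,T \right)} = 4 \left(1 + T\right) = 4 + 4 T$)
$a{\left(V,W \right)} = 4 + 4 W$
$s{\left(g,G \right)} = - \frac{15}{61}$ ($s{\left(g,G \right)} = \frac{1}{- \frac{61}{15}} = - \frac{15}{61}$)
$\frac{67007}{s{\left(a{\left(9,3 \right)},0 \right)}} = \frac{67007}{- \frac{15}{61}} = 67007 \left(- \frac{61}{15}\right) = - \frac{4087427}{15}$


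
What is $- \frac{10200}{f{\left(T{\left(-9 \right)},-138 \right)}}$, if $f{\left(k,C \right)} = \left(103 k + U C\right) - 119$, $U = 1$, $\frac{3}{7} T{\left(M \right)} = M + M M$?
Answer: $- \frac{10200}{17047} \approx -0.59835$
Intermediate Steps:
$T{\left(M \right)} = \frac{7 M}{3} + \frac{7 M^{2}}{3}$ ($T{\left(M \right)} = \frac{7 \left(M + M M\right)}{3} = \frac{7 \left(M + M^{2}\right)}{3} = \frac{7 M}{3} + \frac{7 M^{2}}{3}$)
$f{\left(k,C \right)} = -119 + C + 103 k$ ($f{\left(k,C \right)} = \left(103 k + 1 C\right) - 119 = \left(103 k + C\right) - 119 = \left(C + 103 k\right) - 119 = -119 + C + 103 k$)
$- \frac{10200}{f{\left(T{\left(-9 \right)},-138 \right)}} = - \frac{10200}{-119 - 138 + 103 \cdot \frac{7}{3} \left(-9\right) \left(1 - 9\right)} = - \frac{10200}{-119 - 138 + 103 \cdot \frac{7}{3} \left(-9\right) \left(-8\right)} = - \frac{10200}{-119 - 138 + 103 \cdot 168} = - \frac{10200}{-119 - 138 + 17304} = - \frac{10200}{17047}$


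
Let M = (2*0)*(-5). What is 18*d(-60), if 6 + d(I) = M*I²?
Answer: -108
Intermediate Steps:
M = 0 (M = 0*(-5) = 0)
d(I) = -6 (d(I) = -6 + 0*I² = -6 + 0 = -6)
18*d(-60) = 18*(-6) = -108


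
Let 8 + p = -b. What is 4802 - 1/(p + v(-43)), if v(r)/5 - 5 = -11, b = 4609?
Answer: 22314895/4647 ≈ 4802.0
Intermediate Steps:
v(r) = -30 (v(r) = 25 + 5*(-11) = 25 - 55 = -30)
p = -4617 (p = -8 - 1*4609 = -8 - 4609 = -4617)
4802 - 1/(p + v(-43)) = 4802 - 1/(-4617 - 30) = 4802 - 1/(-4647) = 4802 - 1*(-1/4647) = 4802 + 1/4647 = 22314895/4647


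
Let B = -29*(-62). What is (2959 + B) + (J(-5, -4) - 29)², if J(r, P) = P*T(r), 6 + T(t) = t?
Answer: 4982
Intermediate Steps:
T(t) = -6 + t
B = 1798
J(r, P) = P*(-6 + r)
(2959 + B) + (J(-5, -4) - 29)² = (2959 + 1798) + (-4*(-6 - 5) - 29)² = 4757 + (-4*(-11) - 29)² = 4757 + (44 - 29)² = 4757 + 15² = 4757 + 225 = 4982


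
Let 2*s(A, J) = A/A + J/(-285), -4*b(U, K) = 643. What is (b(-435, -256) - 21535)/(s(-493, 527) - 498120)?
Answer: 24733155/567857284 ≈ 0.043555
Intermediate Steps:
b(U, K) = -643/4 (b(U, K) = -¼*643 = -643/4)
s(A, J) = ½ - J/570 (s(A, J) = (A/A + J/(-285))/2 = (1 + J*(-1/285))/2 = (1 - J/285)/2 = ½ - J/570)
(b(-435, -256) - 21535)/(s(-493, 527) - 498120) = (-643/4 - 21535)/((½ - 1/570*527) - 498120) = -86783/(4*((½ - 527/570) - 498120)) = -86783/(4*(-121/285 - 498120)) = -86783/(4*(-141964321/285)) = -86783/4*(-285/141964321) = 24733155/567857284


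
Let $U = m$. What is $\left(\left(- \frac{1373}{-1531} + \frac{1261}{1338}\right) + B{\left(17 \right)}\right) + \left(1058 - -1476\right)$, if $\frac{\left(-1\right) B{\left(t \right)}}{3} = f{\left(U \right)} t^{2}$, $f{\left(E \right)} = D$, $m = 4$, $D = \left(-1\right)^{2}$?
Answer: $\frac{3418580491}{2048478} \approx 1668.8$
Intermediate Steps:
$D = 1$
$U = 4$
$f{\left(E \right)} = 1$
$B{\left(t \right)} = - 3 t^{2}$ ($B{\left(t \right)} = - 3 \cdot 1 t^{2} = - 3 t^{2}$)
$\left(\left(- \frac{1373}{-1531} + \frac{1261}{1338}\right) + B{\left(17 \right)}\right) + \left(1058 - -1476\right) = \left(\left(- \frac{1373}{-1531} + \frac{1261}{1338}\right) - 3 \cdot 17^{2}\right) + \left(1058 - -1476\right) = \left(\left(\left(-1373\right) \left(- \frac{1}{1531}\right) + 1261 \cdot \frac{1}{1338}\right) - 867\right) + \left(1058 + 1476\right) = \left(\left(\frac{1373}{1531} + \frac{1261}{1338}\right) - 867\right) + 2534 = \left(\frac{3767665}{2048478} - 867\right) + 2534 = - \frac{1772262761}{2048478} + 2534 = \frac{3418580491}{2048478}$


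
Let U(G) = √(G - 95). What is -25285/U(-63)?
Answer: 25285*I*√158/158 ≈ 2011.6*I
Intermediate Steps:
U(G) = √(-95 + G)
-25285/U(-63) = -25285/√(-95 - 63) = -25285*(-I*√158/158) = -(-25285)*I*√158/158 = 25285*I*√158/158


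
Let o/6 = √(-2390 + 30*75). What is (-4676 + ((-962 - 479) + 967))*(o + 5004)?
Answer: -25770600 - 61800*I*√35 ≈ -2.5771e+7 - 3.6561e+5*I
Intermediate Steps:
o = 12*I*√35 (o = 6*√(-2390 + 30*75) = 6*√(-2390 + 2250) = 6*√(-140) = 6*(2*I*√35) = 12*I*√35 ≈ 70.993*I)
(-4676 + ((-962 - 479) + 967))*(o + 5004) = (-4676 + ((-962 - 479) + 967))*(12*I*√35 + 5004) = (-4676 + (-1441 + 967))*(5004 + 12*I*√35) = (-4676 - 474)*(5004 + 12*I*√35) = -5150*(5004 + 12*I*√35) = -25770600 - 61800*I*√35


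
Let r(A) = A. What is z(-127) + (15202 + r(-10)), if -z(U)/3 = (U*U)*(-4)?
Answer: 208740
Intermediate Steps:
z(U) = 12*U² (z(U) = -3*U*U*(-4) = -3*U²*(-4) = -(-12)*U² = 12*U²)
z(-127) + (15202 + r(-10)) = 12*(-127)² + (15202 - 10) = 12*16129 + 15192 = 193548 + 15192 = 208740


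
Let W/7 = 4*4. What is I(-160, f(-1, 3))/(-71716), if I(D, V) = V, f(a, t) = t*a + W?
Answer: -109/71716 ≈ -0.0015199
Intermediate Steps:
W = 112 (W = 7*(4*4) = 7*16 = 112)
f(a, t) = 112 + a*t (f(a, t) = t*a + 112 = a*t + 112 = 112 + a*t)
I(-160, f(-1, 3))/(-71716) = (112 - 1*3)/(-71716) = (112 - 3)*(-1/71716) = 109*(-1/71716) = -109/71716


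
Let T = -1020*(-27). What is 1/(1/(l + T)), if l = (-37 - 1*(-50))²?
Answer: 27709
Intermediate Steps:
T = 27540
l = 169 (l = (-37 + 50)² = 13² = 169)
1/(1/(l + T)) = 1/(1/(169 + 27540)) = 1/(1/27709) = 27709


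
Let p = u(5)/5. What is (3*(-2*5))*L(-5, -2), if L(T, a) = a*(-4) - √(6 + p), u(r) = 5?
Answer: -240 + 30*√7 ≈ -160.63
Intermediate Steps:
p = 1 (p = 5/5 = 5*(⅕) = 1)
L(T, a) = -√7 - 4*a (L(T, a) = a*(-4) - √(6 + 1) = -4*a - √7 = -√7 - 4*a)
(3*(-2*5))*L(-5, -2) = (3*(-2*5))*(-√7 - 4*(-2)) = (3*(-10))*(-√7 + 8) = -30*(8 - √7) = -240 + 30*√7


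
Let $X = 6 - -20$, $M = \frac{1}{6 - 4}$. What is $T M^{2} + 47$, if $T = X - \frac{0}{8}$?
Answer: $\frac{107}{2} \approx 53.5$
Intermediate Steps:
$M = \frac{1}{2} \approx 0.5$
$X = 26$ ($X = 6 + 20 = 26$)
$T = 26$ ($T = 26 - \frac{0}{8} = 26 - 0 \cdot \frac{1}{8} = 26 - 0 = 26 + 0 = 26$)
$T M^{2} + 47 = \frac{26}{4} + 47 = 26 \cdot \frac{1}{4} + 47 = \frac{13}{2} + 47 = \frac{107}{2}$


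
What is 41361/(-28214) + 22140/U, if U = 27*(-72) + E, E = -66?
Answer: -23593119/1890338 ≈ -12.481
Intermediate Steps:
U = -2010 (U = 27*(-72) - 66 = -1944 - 66 = -2010)
41361/(-28214) + 22140/U = 41361/(-28214) + 22140/(-2010) = 41361*(-1/28214) + 22140*(-1/2010) = -41361/28214 - 738/67 = -23593119/1890338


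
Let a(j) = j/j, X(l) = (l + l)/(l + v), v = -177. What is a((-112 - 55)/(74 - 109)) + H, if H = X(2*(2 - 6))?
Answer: 201/185 ≈ 1.0865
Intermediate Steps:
X(l) = 2*l/(-177 + l) (X(l) = (l + l)/(l - 177) = (2*l)/(-177 + l) = 2*l/(-177 + l))
H = 16/185 (H = 2*(2*(2 - 6))/(-177 + 2*(2 - 6)) = 2*(2*(-4))/(-177 + 2*(-4)) = 2*(-8)/(-177 - 8) = 2*(-8)/(-185) = 2*(-8)*(-1/185) = 16/185 ≈ 0.086486)
a(j) = 1
a((-112 - 55)/(74 - 109)) + H = 1 + 16/185 = 201/185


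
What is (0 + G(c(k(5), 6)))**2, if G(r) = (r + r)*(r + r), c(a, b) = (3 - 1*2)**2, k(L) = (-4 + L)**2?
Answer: 16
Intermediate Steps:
c(a, b) = 1 (c(a, b) = (3 - 2)**2 = 1**2 = 1)
G(r) = 4*r**2 (G(r) = (2*r)*(2*r) = 4*r**2)
(0 + G(c(k(5), 6)))**2 = (0 + 4*1**2)**2 = (0 + 4*1)**2 = (0 + 4)**2 = 4**2 = 16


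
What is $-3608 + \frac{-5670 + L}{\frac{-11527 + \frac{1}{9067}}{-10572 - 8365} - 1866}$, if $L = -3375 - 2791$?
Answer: $- \frac{576788840639902}{160145502153} \approx -3601.7$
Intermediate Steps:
$L = -6166$ ($L = -3375 - 2791 = -6166$)
$-3608 + \frac{-5670 + L}{\frac{-11527 + \frac{1}{9067}}{-10572 - 8365} - 1866} = -3608 + \frac{-5670 - 6166}{\frac{-11527 + \frac{1}{9067}}{-10572 - 8365} - 1866} = -3608 - \frac{11836}{\frac{-11527 + \frac{1}{9067}}{-18937} + \left(-3909 + 2043\right)} = -3608 - \frac{11836}{\left(- \frac{104515308}{9067}\right) \left(- \frac{1}{18937}\right) - 1866} = -3608 - \frac{11836}{\frac{104515308}{171701779} - 1866} = -3608 - \frac{11836}{- \frac{320291004306}{171701779}} = -3608 - - \frac{1016131128122}{160145502153} = -3608 + \frac{1016131128122}{160145502153} = - \frac{576788840639902}{160145502153}$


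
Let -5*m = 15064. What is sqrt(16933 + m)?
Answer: sqrt(348005)/5 ≈ 117.98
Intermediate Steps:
m = -15064/5 (m = -1/5*15064 = -15064/5 ≈ -3012.8)
sqrt(16933 + m) = sqrt(16933 - 15064/5) = sqrt(69601/5) = sqrt(348005)/5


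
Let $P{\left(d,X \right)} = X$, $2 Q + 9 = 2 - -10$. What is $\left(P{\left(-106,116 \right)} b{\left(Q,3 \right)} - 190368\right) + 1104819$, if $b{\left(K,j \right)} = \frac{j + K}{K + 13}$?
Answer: $914487$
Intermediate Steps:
$Q = \frac{3}{2}$ ($Q = - \frac{9}{2} + \frac{2 - -10}{2} = - \frac{9}{2} + \frac{2 + 10}{2} = - \frac{9}{2} + \frac{1}{2} \cdot 12 = - \frac{9}{2} + 6 = \frac{3}{2} \approx 1.5$)
$b{\left(K,j \right)} = \frac{K + j}{13 + K}$
$\left(P{\left(-106,116 \right)} b{\left(Q,3 \right)} - 190368\right) + 1104819 = \left(116 \frac{\frac{3}{2} + 3}{13 + \frac{3}{2}} - 190368\right) + 1104819 = \left(116 \frac{1}{\frac{29}{2}} \cdot \frac{9}{2} - 190368\right) + 1104819 = \left(116 \cdot \frac{2}{29} \cdot \frac{9}{2} - 190368\right) + 1104819 = \left(116 \cdot \frac{9}{29} - 190368\right) + 1104819 = \left(36 - 190368\right) + 1104819 = -190332 + 1104819 = 914487$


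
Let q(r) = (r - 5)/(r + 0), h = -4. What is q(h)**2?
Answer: 81/16 ≈ 5.0625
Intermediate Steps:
q(r) = (-5 + r)/r
q(h)**2 = ((-5 - 4)/(-4))**2 = (-1/4*(-9))**2 = (9/4)**2 = 81/16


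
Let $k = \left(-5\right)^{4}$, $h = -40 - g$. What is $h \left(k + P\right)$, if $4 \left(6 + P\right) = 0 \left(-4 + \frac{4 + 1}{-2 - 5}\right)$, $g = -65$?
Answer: $15475$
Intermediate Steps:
$h = 25$ ($h = -40 - -65 = -40 + 65 = 25$)
$P = -6$ ($P = -6 + \frac{0 \left(-4 + \frac{4 + 1}{-2 - 5}\right)}{4} = -6 + \frac{0 \left(-4 + \frac{5}{-7}\right)}{4} = -6 + \frac{0 \left(-4 + 5 \left(- \frac{1}{7}\right)\right)}{4} = -6 + \frac{0 \left(-4 - \frac{5}{7}\right)}{4} = -6 + \frac{0 \left(- \frac{33}{7}\right)}{4} = -6 + \frac{1}{4} \cdot 0 = -6 + 0 = -6$)
$k = 625$
$h \left(k + P\right) = 25 \left(625 - 6\right) = 25 \cdot 619 = 15475$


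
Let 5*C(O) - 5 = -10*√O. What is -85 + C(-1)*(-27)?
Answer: -112 + 54*I ≈ -112.0 + 54.0*I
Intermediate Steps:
C(O) = 1 - 2*√O (C(O) = 1 + (-10*√O)/5 = 1 - 2*√O)
-85 + C(-1)*(-27) = -85 + (1 - 2*I)*(-27) = -85 + (-27 + 54*I) = -112 + 54*I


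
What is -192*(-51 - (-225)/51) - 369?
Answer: 145791/17 ≈ 8575.9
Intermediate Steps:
-192*(-51 - (-225)/51) - 369 = -192*(-51 - 1*(-75/17)) - 369 = -192*(-51 + 75/17) - 369 = -192*(-792/17) - 369 = 152064/17 - 369 = 145791/17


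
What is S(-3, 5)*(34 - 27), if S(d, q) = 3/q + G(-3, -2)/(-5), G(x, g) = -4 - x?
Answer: 28/5 ≈ 5.6000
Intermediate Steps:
S(d, q) = 1/5 + 3/q (S(d, q) = 3/q + (-4 - 1*(-3))/(-5) = 3/q + (-4 + 3)*(-1/5) = 3/q - 1*(-1/5) = 3/q + 1/5 = 1/5 + 3/q)
S(-3, 5)*(34 - 27) = ((1/5)*(15 + 5)/5)*(34 - 27) = ((1/5)*(1/5)*20)*7 = (4/5)*7 = 28/5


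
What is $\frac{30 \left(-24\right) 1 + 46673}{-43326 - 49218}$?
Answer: $- \frac{45953}{92544} \approx -0.49655$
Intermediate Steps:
$\frac{30 \left(-24\right) 1 + 46673}{-43326 - 49218} = \frac{\left(-720\right) 1 + 46673}{-92544} = \left(-720 + 46673\right) \left(- \frac{1}{92544}\right) = 45953 \left(- \frac{1}{92544}\right) = - \frac{45953}{92544}$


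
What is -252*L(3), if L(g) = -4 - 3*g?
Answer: 3276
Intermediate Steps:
-252*L(3) = -252*(-4 - 3*3) = -252*(-4 - 9) = -252*(-13) = 3276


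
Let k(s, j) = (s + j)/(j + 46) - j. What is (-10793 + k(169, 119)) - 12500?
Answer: -1287564/55 ≈ -23410.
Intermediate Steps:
k(s, j) = -j + (j + s)/(46 + j) (k(s, j) = (j + s)/(46 + j) - j = -j + (j + s)/(46 + j))
(-10793 + k(169, 119)) - 12500 = (-10793 + (169 - 1*119² - 45*119)/(46 + 119)) - 12500 = (-10793 + (169 - 1*14161 - 5355)/165) - 12500 = (-10793 + (169 - 14161 - 5355)/165) - 12500 = (-10793 + (1/165)*(-19347)) - 12500 = (-10793 - 6449/55) - 12500 = -600064/55 - 12500 = -1287564/55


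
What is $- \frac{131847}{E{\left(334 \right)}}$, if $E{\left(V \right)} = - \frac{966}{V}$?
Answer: $\frac{7339483}{161} \approx 45587.0$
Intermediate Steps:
$- \frac{131847}{E{\left(334 \right)}} = - \frac{131847}{\left(-966\right) \frac{1}{334}} = - \frac{131847}{- \frac{483}{167}} = \left(-131847\right) \left(- \frac{167}{483}\right) = \frac{7339483}{161}$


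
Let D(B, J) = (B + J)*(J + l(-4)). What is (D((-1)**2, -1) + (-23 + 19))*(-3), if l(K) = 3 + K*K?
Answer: 12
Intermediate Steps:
l(K) = 3 + K**2
D(B, J) = (19 + J)*(B + J) (D(B, J) = (B + J)*(J + (3 + (-4)**2)) = (B + J)*(J + (3 + 16)) = (B + J)*(J + 19) = (B + J)*(19 + J) = (19 + J)*(B + J))
(D((-1)**2, -1) + (-23 + 19))*(-3) = (((-1)**2 + 19*(-1)**2 + 19*(-1) + (-1)**2*(-1)) + (-23 + 19))*(-3) = ((1 + 19*1 - 19 + 1*(-1)) - 4)*(-3) = ((1 + 19 - 19 - 1) - 4)*(-3) = (0 - 4)*(-3) = -4*(-3) = 12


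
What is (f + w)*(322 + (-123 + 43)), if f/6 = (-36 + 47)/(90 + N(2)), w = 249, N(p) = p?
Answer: 1389927/23 ≈ 60432.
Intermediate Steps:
f = 33/46 (f = 6*((-36 + 47)/(90 + 2)) = 6*(11/92) = 33/46 ≈ 0.71739)
(f + w)*(322 + (-123 + 43)) = (33/46 + 249)*(322 + (-123 + 43)) = 11487*(322 - 80)/46 = (11487/46)*242 = 1389927/23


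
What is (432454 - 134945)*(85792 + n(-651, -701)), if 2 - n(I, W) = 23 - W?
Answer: 25309090630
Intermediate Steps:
n(I, W) = -21 + W (n(I, W) = 2 - (23 - W) = 2 + (-23 + W) = -21 + W)
(432454 - 134945)*(85792 + n(-651, -701)) = (432454 - 134945)*(85792 + (-21 - 701)) = 297509*(85792 - 722) = 297509*85070 = 25309090630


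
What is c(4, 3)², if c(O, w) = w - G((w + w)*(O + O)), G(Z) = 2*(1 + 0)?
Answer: 1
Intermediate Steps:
G(Z) = 2 (G(Z) = 2*1 = 2)
c(O, w) = -2 + w (c(O, w) = w - 1*2 = w - 2 = -2 + w)
c(4, 3)² = (-2 + 3)² = 1² = 1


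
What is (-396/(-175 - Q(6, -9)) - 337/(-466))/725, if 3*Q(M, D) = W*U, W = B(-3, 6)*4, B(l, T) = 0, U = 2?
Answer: 243511/59123750 ≈ 0.0041187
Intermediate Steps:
W = 0 (W = 0*4 = 0)
Q(M, D) = 0 (Q(M, D) = (0*2)/3 = (⅓)*0 = 0)
(-396/(-175 - Q(6, -9)) - 337/(-466))/725 = (-396/(-175 - 1*0) - 337/(-466))/725 = (-396/(-175 + 0) - 337*(-1/466))*(1/725) = (-396/(-175) + 337/466)*(1/725) = (-396*(-1/175) + 337/466)*(1/725) = (396/175 + 337/466)*(1/725) = (243511/81550)*(1/725) = 243511/59123750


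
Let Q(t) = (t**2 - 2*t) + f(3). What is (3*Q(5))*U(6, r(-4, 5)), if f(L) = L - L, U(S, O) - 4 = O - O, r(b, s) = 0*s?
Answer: 180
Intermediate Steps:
r(b, s) = 0
U(S, O) = 4 (U(S, O) = 4 + (O - O) = 4 + 0 = 4)
f(L) = 0
Q(t) = t**2 - 2*t (Q(t) = (t**2 - 2*t) + 0 = t**2 - 2*t)
(3*Q(5))*U(6, r(-4, 5)) = (3*(5*(-2 + 5)))*4 = (3*(5*3))*4 = (3*15)*4 = 45*4 = 180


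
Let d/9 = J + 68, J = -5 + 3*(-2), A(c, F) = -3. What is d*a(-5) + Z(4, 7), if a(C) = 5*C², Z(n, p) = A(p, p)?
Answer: 64122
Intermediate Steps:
Z(n, p) = -3
J = -11 (J = -5 - 6 = -11)
d = 513 (d = 9*(-11 + 68) = 9*57 = 513)
d*a(-5) + Z(4, 7) = 513*(5*(-5)²) - 3 = 513*(5*25) - 3 = 513*125 - 3 = 64125 - 3 = 64122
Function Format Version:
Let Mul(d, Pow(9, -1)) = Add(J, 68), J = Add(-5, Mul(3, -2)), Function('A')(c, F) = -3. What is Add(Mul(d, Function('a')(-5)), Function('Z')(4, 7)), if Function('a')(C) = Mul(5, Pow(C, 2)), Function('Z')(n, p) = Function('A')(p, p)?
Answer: 64122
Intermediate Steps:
Function('Z')(n, p) = -3
J = -11 (J = Add(-5, -6) = -11)
d = 513 (d = Mul(9, Add(-11, 68)) = Mul(9, 57) = 513)
Add(Mul(d, Function('a')(-5)), Function('Z')(4, 7)) = Add(Mul(513, Mul(5, Pow(-5, 2))), -3) = Add(Mul(513, Mul(5, 25)), -3) = Add(Mul(513, 125), -3) = Add(64125, -3) = 64122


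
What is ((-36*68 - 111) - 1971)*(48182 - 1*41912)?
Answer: -28403100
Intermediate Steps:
((-36*68 - 111) - 1971)*(48182 - 1*41912) = ((-2448 - 111) - 1971)*(48182 - 41912) = (-2559 - 1971)*6270 = -4530*6270 = -28403100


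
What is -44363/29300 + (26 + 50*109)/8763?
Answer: -228306169/256755900 ≈ -0.88920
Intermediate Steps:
-44363/29300 + (26 + 50*109)/8763 = -44363*1/29300 + (26 + 5450)*(1/8763) = -44363/29300 + 5476*(1/8763) = -44363/29300 + 5476/8763 = -228306169/256755900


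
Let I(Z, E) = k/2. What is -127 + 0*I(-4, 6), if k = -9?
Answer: -127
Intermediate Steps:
I(Z, E) = -9/2
-127 + 0*I(-4, 6) = -127 + 0*(-9/2) = -127 + 0 = -127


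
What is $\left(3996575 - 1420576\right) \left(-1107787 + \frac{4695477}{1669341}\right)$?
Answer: $- \frac{1587905514911692370}{556447} \approx -2.8536 \cdot 10^{12}$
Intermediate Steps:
$\left(3996575 - 1420576\right) \left(-1107787 + \frac{4695477}{1669341}\right) = 2575999 \left(-1107787 + 4695477 \cdot \frac{1}{1669341}\right) = 2575999 \left(-1107787 + \frac{1565159}{556447}\right) = 2575999 \left(- \frac{616423187630}{556447}\right) = - \frac{1587905514911692370}{556447}$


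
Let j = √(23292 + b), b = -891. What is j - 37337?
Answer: -37337 + 3*√2489 ≈ -37187.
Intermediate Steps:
j = 3*√2489 (j = √(23292 - 891) = √22401 = 3*√2489 ≈ 149.67)
j - 37337 = 3*√2489 - 37337 = -37337 + 3*√2489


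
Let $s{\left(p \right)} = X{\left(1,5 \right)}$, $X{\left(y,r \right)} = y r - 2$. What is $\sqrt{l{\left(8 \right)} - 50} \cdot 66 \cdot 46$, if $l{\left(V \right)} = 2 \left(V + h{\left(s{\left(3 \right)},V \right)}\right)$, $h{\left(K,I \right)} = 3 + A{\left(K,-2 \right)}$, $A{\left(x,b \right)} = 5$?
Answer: $9108 i \sqrt{2} \approx 12881.0 i$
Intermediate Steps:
$X{\left(y,r \right)} = -2 + r y$ ($X{\left(y,r \right)} = r y - 2 = -2 + r y$)
$s{\left(p \right)} = 3$ ($s{\left(p \right)} = -2 + 5 \cdot 1 = -2 + 5 = 3$)
$h{\left(K,I \right)} = 8$ ($h{\left(K,I \right)} = 3 + 5 = 8$)
$l{\left(V \right)} = 16 + 2 V$ ($l{\left(V \right)} = 2 \left(V + 8\right) = 2 \left(8 + V\right) = 16 + 2 V$)
$\sqrt{l{\left(8 \right)} - 50} \cdot 66 \cdot 46 = \sqrt{\left(16 + 2 \cdot 8\right) - 50} \cdot 66 \cdot 46 = \sqrt{\left(16 + 16\right) - 50} \cdot 66 \cdot 46 = \sqrt{32 - 50} \cdot 66 \cdot 46 = \sqrt{-18} \cdot 66 \cdot 46 = 3 i \sqrt{2} \cdot 66 \cdot 46 = 198 i \sqrt{2} \cdot 46 = 9108 i \sqrt{2}$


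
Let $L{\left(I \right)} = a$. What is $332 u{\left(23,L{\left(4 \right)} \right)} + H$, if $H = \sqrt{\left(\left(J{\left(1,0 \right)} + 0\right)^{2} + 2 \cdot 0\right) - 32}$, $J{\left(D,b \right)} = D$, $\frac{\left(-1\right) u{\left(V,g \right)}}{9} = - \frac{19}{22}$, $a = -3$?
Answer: $\frac{28386}{11} + i \sqrt{31} \approx 2580.5 + 5.5678 i$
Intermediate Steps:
$L{\left(I \right)} = -3$
$u{\left(V,g \right)} = \frac{171}{22}$ ($u{\left(V,g \right)} = - 9 \left(- \frac{19}{22}\right) = - 9 \left(\left(-19\right) \frac{1}{22}\right) = \left(-9\right) \left(- \frac{19}{22}\right) = \frac{171}{22}$)
$H = i \sqrt{31}$ ($H = \sqrt{\left(\left(1 + 0\right)^{2} + 2 \cdot 0\right) - 32} = \sqrt{\left(1^{2} + 0\right) - 32} = \sqrt{\left(1 + 0\right) - 32} = \sqrt{1 - 32} = \sqrt{-31} = i \sqrt{31} \approx 5.5678 i$)
$332 u{\left(23,L{\left(4 \right)} \right)} + H = 332 \cdot \frac{171}{22} + i \sqrt{31} = \frac{28386}{11} + i \sqrt{31}$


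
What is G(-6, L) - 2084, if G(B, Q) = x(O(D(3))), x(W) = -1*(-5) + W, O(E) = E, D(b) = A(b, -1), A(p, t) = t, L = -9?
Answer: -2080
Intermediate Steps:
D(b) = -1
x(W) = 5 + W
G(B, Q) = 4 (G(B, Q) = 5 - 1 = 4)
G(-6, L) - 2084 = 4 - 2084 = -2080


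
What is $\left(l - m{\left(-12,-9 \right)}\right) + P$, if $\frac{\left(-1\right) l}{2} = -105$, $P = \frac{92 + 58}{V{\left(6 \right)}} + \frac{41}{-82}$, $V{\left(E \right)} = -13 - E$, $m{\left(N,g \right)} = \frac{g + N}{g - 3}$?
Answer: $\frac{15189}{76} \approx 199.86$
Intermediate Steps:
$m{\left(N,g \right)} = \frac{N + g}{-3 + g}$
$P = - \frac{319}{38}$ ($P = \frac{92 + 58}{-13 - 6} + \frac{41}{-82} = \frac{150}{-13 - 6} + 41 \left(- \frac{1}{82}\right) = \frac{150}{-19} - \frac{1}{2} = 150 \left(- \frac{1}{19}\right) - \frac{1}{2} = - \frac{150}{19} - \frac{1}{2} = - \frac{319}{38} \approx -8.3947$)
$l = 210$ ($l = \left(-2\right) \left(-105\right) = 210$)
$\left(l - m{\left(-12,-9 \right)}\right) + P = \left(210 - \frac{-12 - 9}{-3 - 9}\right) - \frac{319}{38} = \left(210 - \frac{1}{-12} \left(-21\right)\right) - \frac{319}{38} = \left(210 - \left(- \frac{1}{12}\right) \left(-21\right)\right) - \frac{319}{38} = \left(210 - \frac{7}{4}\right) - \frac{319}{38} = \frac{833}{4} - \frac{319}{38} = \frac{15189}{76}$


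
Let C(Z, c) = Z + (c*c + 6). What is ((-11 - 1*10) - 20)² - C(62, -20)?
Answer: 1213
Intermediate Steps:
C(Z, c) = 6 + Z + c² (C(Z, c) = Z + (c² + 6) = Z + (6 + c²) = 6 + Z + c²)
((-11 - 1*10) - 20)² - C(62, -20) = ((-11 - 1*10) - 20)² - (6 + 62 + (-20)²) = ((-11 - 10) - 20)² - (6 + 62 + 400) = (-21 - 20)² - 1*468 = (-41)² - 468 = 1681 - 468 = 1213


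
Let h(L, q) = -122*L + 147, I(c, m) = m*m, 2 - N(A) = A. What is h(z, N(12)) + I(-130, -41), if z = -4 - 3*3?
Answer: 3414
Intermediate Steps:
z = -13 (z = -4 - 9 = -13)
N(A) = 2 - A
I(c, m) = m²
h(L, q) = 147 - 122*L
h(z, N(12)) + I(-130, -41) = (147 - 122*(-13)) + (-41)² = (147 + 1586) + 1681 = 1733 + 1681 = 3414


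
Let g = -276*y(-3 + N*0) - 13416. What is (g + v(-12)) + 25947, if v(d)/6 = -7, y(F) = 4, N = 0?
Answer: 11385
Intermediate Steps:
v(d) = -42 (v(d) = 6*(-7) = -42)
g = -14520 (g = -276*4 - 13416 = -1104 - 13416 = -14520)
(g + v(-12)) + 25947 = (-14520 - 42) + 25947 = -14562 + 25947 = 11385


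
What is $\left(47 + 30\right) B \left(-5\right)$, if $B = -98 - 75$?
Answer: $66605$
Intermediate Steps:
$B = -173$ ($B = -98 - 75 = -173$)
$\left(47 + 30\right) B \left(-5\right) = \left(47 + 30\right) \left(-173\right) \left(-5\right) = 77 \left(-173\right) \left(-5\right) = \left(-13321\right) \left(-5\right) = 66605$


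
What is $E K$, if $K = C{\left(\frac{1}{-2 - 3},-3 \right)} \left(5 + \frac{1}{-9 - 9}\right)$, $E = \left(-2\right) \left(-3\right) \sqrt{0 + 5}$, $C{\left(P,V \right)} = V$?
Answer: $- 89 \sqrt{5} \approx -199.01$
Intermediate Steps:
$E = 6 \sqrt{5} \approx 13.416$
$K = - \frac{89}{6}$ ($K = - 3 \left(5 + \frac{1}{-9 - 9}\right) = - 3 \left(5 + \frac{1}{-18}\right) = - 3 \left(5 - \frac{1}{18}\right) = \left(-3\right) \frac{89}{18} = - \frac{89}{6} \approx -14.833$)
$E K = 6 \sqrt{5} \left(- \frac{89}{6}\right) = - 89 \sqrt{5}$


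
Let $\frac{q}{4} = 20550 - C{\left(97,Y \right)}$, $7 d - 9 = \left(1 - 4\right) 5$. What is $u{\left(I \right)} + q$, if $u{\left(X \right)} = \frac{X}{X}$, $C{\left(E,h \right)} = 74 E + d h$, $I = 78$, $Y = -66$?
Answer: $\frac{372839}{7} \approx 53263.0$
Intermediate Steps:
$d = - \frac{6}{7}$ ($d = \frac{9}{7} + \frac{\left(1 - 4\right) 5}{7} = \frac{9}{7} + \frac{\left(-3\right) 5}{7} = \frac{9}{7} + \frac{1}{7} \left(-15\right) = \frac{9}{7} - \frac{15}{7} = - \frac{6}{7} \approx -0.85714$)
$C{\left(E,h \right)} = 74 E - \frac{6 h}{7}$
$u{\left(X \right)} = 1$
$q = \frac{372832}{7}$ ($q = 4 \left(20550 - \left(74 \cdot 97 - - \frac{396}{7}\right)\right) = 4 \left(20550 - \left(7178 + \frac{396}{7}\right)\right) = 4 \left(20550 - \frac{50642}{7}\right) = 4 \cdot \frac{93208}{7} = \frac{372832}{7} \approx 53262.0$)
$u{\left(I \right)} + q = 1 + \frac{372832}{7} = \frac{372839}{7}$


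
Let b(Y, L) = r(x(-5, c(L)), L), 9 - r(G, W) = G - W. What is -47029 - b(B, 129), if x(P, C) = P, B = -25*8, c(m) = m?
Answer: -47172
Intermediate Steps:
B = -200
r(G, W) = 9 + W - G (r(G, W) = 9 - (G - W) = 9 + (W - G) = 9 + W - G)
b(Y, L) = 14 + L (b(Y, L) = 9 + L - 1*(-5) = 9 + L + 5 = 14 + L)
-47029 - b(B, 129) = -47029 - (14 + 129) = -47029 - 1*143 = -47029 - 143 = -47172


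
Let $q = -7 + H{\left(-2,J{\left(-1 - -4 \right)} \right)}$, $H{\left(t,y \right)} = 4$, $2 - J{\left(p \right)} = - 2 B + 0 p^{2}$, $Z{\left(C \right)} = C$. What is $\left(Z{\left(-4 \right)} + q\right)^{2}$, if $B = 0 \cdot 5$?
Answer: $49$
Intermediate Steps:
$B = 0$
$J{\left(p \right)} = 2$ ($J{\left(p \right)} = 2 - \left(\left(-2\right) 0 + 0 p^{2}\right) = 2 - \left(0 + 0\right) = 2 - 0 = 2 + 0 = 2$)
$q = -3$ ($q = -7 + 4 = -3$)
$\left(Z{\left(-4 \right)} + q\right)^{2} = \left(-4 - 3\right)^{2} = \left(-7\right)^{2} = 49$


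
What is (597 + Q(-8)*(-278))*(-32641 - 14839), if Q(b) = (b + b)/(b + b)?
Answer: -15146120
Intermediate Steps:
Q(b) = 1 (Q(b) = (2*b)/((2*b)) = (2*b)*(1/(2*b)) = 1)
(597 + Q(-8)*(-278))*(-32641 - 14839) = (597 + 1*(-278))*(-32641 - 14839) = (597 - 278)*(-47480) = 319*(-47480) = -15146120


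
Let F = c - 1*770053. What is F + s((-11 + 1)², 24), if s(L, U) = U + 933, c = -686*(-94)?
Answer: -704612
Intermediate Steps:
c = 64484
s(L, U) = 933 + U
F = -705569 (F = 64484 - 1*770053 = 64484 - 770053 = -705569)
F + s((-11 + 1)², 24) = -705569 + (933 + 24) = -705569 + 957 = -704612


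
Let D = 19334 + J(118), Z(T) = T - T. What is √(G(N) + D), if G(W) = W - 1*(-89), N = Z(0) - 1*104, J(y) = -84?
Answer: √19235 ≈ 138.69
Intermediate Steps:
Z(T) = 0
D = 19250 (D = 19334 - 84 = 19250)
N = -104 (N = 0 - 1*104 = 0 - 104 = -104)
G(W) = 89 + W (G(W) = W + 89 = 89 + W)
√(G(N) + D) = √((89 - 104) + 19250) = √(-15 + 19250) = √19235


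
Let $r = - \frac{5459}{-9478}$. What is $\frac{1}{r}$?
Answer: $\frac{9478}{5459} \approx 1.7362$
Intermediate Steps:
$r = \frac{5459}{9478}$ ($r = \left(-5459\right) \left(- \frac{1}{9478}\right) = \frac{5459}{9478} \approx 0.57596$)
$\frac{1}{r} = \frac{1}{\frac{5459}{9478}} = \frac{9478}{5459}$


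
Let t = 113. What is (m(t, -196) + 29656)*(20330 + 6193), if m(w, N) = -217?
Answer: 780810597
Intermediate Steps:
(m(t, -196) + 29656)*(20330 + 6193) = (-217 + 29656)*(20330 + 6193) = 29439*26523 = 780810597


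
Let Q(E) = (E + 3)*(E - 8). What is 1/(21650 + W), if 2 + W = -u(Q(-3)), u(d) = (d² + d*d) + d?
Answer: 1/21648 ≈ 4.6194e-5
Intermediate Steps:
Q(E) = (-8 + E)*(3 + E) (Q(E) = (3 + E)*(-8 + E) = (-8 + E)*(3 + E))
u(d) = d + 2*d² (u(d) = (d² + d²) + d = 2*d² + d = d + 2*d²)
W = -2 (W = -2 - (-24 + (-3)² - 5*(-3))*(1 + 2*(-24 + (-3)² - 5*(-3))) = -2 - (-24 + 9 + 15)*(1 + 2*(-24 + 9 + 15)) = -2 - 0*(1 + 2*0) = -2 - 0*(1 + 0) = -2 - 0 = -2 - 1*0 = -2 + 0 = -2)
1/(21650 + W) = 1/(21650 - 2) = 1/21648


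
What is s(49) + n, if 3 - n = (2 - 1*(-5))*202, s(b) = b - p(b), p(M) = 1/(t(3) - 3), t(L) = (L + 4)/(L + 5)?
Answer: -23146/17 ≈ -1361.5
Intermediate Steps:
t(L) = (4 + L)/(5 + L)
p(M) = -8/17 (p(M) = 1/((4 + 3)/(5 + 3) - 3) = 1/(7/8 - 3) = 1/(-17/8) = -8/17)
s(b) = 8/17 + b (s(b) = b - 1*(-8/17) = b + 8/17 = 8/17 + b)
n = -1411 (n = 3 - (2 - 1*(-5))*202 = 3 - (2 + 5)*202 = 3 - 7*202 = 3 - 1*1414 = 3 - 1414 = -1411)
s(49) + n = (8/17 + 49) - 1411 = 841/17 - 1411 = -23146/17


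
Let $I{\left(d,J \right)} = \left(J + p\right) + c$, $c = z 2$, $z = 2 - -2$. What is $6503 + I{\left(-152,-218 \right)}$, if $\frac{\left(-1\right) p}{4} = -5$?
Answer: $6313$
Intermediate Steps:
$z = 4$ ($z = 2 + 2 = 4$)
$c = 8$ ($c = 4 \cdot 2 = 8$)
$p = 20$ ($p = \left(-4\right) \left(-5\right) = 20$)
$I{\left(d,J \right)} = 28 + J$ ($I{\left(d,J \right)} = \left(J + 20\right) + 8 = \left(20 + J\right) + 8 = 28 + J$)
$6503 + I{\left(-152,-218 \right)} = 6503 + \left(28 - 218\right) = 6503 - 190 = 6313$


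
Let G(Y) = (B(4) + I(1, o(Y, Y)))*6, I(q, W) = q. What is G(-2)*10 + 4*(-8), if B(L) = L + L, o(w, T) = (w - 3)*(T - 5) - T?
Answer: 508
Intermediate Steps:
o(w, T) = -T + (-5 + T)*(-3 + w) (o(w, T) = (-3 + w)*(-5 + T) - T = (-5 + T)*(-3 + w) - T = -T + (-5 + T)*(-3 + w))
B(L) = 2*L
G(Y) = 54 (G(Y) = (2*4 + 1)*6 = (8 + 1)*6 = 9*6 = 54)
G(-2)*10 + 4*(-8) = 54*10 + 4*(-8) = 540 - 32 = 508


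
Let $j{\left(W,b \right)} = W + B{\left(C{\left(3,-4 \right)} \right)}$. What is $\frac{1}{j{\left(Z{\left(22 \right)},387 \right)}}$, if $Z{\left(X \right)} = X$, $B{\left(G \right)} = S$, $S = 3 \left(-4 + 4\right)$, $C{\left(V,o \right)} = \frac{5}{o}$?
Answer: $\frac{1}{22} \approx 0.045455$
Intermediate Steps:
$S = 0$ ($S = 3 \cdot 0 = 0$)
$B{\left(G \right)} = 0$
$j{\left(W,b \right)} = W$ ($j{\left(W,b \right)} = W + 0 = W$)
$\frac{1}{j{\left(Z{\left(22 \right)},387 \right)}} = \frac{1}{22}$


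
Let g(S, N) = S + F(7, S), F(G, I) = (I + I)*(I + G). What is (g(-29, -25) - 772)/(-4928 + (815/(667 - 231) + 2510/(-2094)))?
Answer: -216833700/2249286451 ≈ -0.096401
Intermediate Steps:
F(G, I) = 2*I*(G + I) (F(G, I) = (2*I)*(G + I) = 2*I*(G + I))
g(S, N) = S + 2*S*(7 + S)
(g(-29, -25) - 772)/(-4928 + (815/(667 - 231) + 2510/(-2094))) = (-29*(15 + 2*(-29)) - 772)/(-4928 + (815/(667 - 231) + 2510/(-2094))) = (-29*(15 - 58) - 772)/(-4928 + (815/436 + 2510*(-1/2094))) = (-29*(-43) - 772)/(-4928 + (815*(1/436) - 1255/1047)) = (1247 - 772)/(-4928 + (815/436 - 1255/1047)) = 475/(-4928 + 306125/456492) = 475/(-2249286451/456492) = 475*(-456492/2249286451) = -216833700/2249286451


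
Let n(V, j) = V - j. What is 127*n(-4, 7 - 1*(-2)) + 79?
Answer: -1572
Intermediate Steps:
127*n(-4, 7 - 1*(-2)) + 79 = 127*(-4 - (7 - 1*(-2))) + 79 = 127*(-4 - (7 + 2)) + 79 = 127*(-4 - 1*9) + 79 = 127*(-4 - 9) + 79 = 127*(-13) + 79 = -1651 + 79 = -1572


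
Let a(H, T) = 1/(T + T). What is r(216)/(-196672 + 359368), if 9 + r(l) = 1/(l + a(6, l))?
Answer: -279795/5060550616 ≈ -5.5289e-5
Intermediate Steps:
a(H, T) = 1/(2*T)
r(l) = -9 + 1/(l + 1/(2*l))
r(216)/(-196672 + 359368) = ((-9 - 18*216² + 2*216)/(1 + 2*216²))/(-196672 + 359368) = ((-9 - 18*46656 + 432)/(1 + 2*46656))/162696 = ((-9 - 839808 + 432)/(1 + 93312))*(1/162696) = (-839385/93313)*(1/162696) = ((1/93313)*(-839385))*(1/162696) = -839385/93313*1/162696 = -279795/5060550616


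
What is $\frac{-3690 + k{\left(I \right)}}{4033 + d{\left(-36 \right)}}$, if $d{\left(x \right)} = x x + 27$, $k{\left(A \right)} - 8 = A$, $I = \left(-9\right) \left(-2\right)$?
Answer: $- \frac{916}{1339} \approx -0.68409$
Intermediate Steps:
$I = 18$
$k{\left(A \right)} = 8 + A$
$d{\left(x \right)} = 27 + x^{2}$ ($d{\left(x \right)} = x^{2} + 27 = 27 + x^{2}$)
$\frac{-3690 + k{\left(I \right)}}{4033 + d{\left(-36 \right)}} = \frac{-3690 + \left(8 + 18\right)}{4033 + \left(27 + \left(-36\right)^{2}\right)} = \frac{-3690 + 26}{4033 + \left(27 + 1296\right)} = - \frac{3664}{4033 + 1323} = - \frac{3664}{5356} = \left(-3664\right) \frac{1}{5356} = - \frac{916}{1339}$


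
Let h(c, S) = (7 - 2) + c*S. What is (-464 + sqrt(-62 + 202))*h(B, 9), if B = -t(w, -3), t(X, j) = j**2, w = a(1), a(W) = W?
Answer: 35264 - 152*sqrt(35) ≈ 34365.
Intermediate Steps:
w = 1
B = -9 (B = -1*(-3)**2 = -1*9 = -9)
h(c, S) = 5 + S*c
(-464 + sqrt(-62 + 202))*h(B, 9) = (-464 + sqrt(-62 + 202))*(5 + 9*(-9)) = (-464 + sqrt(140))*(5 - 81) = (-464 + 2*sqrt(35))*(-76) = 35264 - 152*sqrt(35)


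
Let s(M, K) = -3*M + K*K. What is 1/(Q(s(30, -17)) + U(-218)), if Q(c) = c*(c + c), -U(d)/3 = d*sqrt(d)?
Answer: 39601/3183099446 - 327*I*sqrt(218)/3183099446 ≈ 1.2441e-5 - 1.5168e-6*I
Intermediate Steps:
s(M, K) = K**2 - 3*M (s(M, K) = -3*M + K**2 = K**2 - 3*M)
U(d) = -3*d**(3/2) (U(d) = -3*d*sqrt(d) = -3*d**(3/2))
Q(c) = 2*c**2 (Q(c) = c*(2*c) = 2*c**2)
1/(Q(s(30, -17)) + U(-218)) = 1/(2*((-17)**2 - 3*30)**2 - (-654)*I*sqrt(218)) = 1/(2*(289 - 90)**2 - (-654)*I*sqrt(218)) = 1/(2*199**2 + 654*I*sqrt(218)) = 1/(2*39601 + 654*I*sqrt(218)) = 1/(79202 + 654*I*sqrt(218))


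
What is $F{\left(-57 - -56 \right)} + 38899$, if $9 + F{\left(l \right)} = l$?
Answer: $38889$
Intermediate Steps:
$F{\left(l \right)} = -9 + l$
$F{\left(-57 - -56 \right)} + 38899 = \left(-9 - 1\right) + 38899 = -10 + 38899 = 38889$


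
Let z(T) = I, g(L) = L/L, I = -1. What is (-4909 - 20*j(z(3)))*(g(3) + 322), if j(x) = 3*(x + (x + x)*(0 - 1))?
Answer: -1604987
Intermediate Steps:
g(L) = 1
z(T) = -1
j(x) = -3*x (j(x) = 3*(x + (2*x)*(-1)) = 3*(x - 2*x) = 3*(-x) = -3*x)
(-4909 - 20*j(z(3)))*(g(3) + 322) = (-4909 - (-60)*(-1))*(1 + 322) = (-4909 - 20*3)*323 = (-4909 - 60)*323 = -4969*323 = -1604987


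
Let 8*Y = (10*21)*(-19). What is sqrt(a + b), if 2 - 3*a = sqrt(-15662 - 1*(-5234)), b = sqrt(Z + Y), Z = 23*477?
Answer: sqrt(24 + 18*sqrt(41889) - 24*I*sqrt(2607))/6 ≈ 10.283 - 1.6551*I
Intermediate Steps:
Y = -1995/4 (Y = ((10*21)*(-19))/8 = (210*(-19))/8 = (1/8)*(-3990) = -1995/4 ≈ -498.75)
Z = 10971
b = sqrt(41889)/2 (b = sqrt(10971 - 1995/4) = sqrt(41889/4) = sqrt(41889)/2 ≈ 102.33)
a = 2/3 - 2*I*sqrt(2607)/3 (a = 2/3 - sqrt(-15662 - 1*(-5234))/3 = 2/3 - sqrt(-15662 + 5234)/3 = 2/3 - 2*I*sqrt(2607)/3 ≈ 0.66667 - 34.039*I)
sqrt(a + b) = sqrt((2/3 - 2*I*sqrt(2607)/3) + sqrt(41889)/2) = sqrt(2/3 + sqrt(41889)/2 - 2*I*sqrt(2607)/3)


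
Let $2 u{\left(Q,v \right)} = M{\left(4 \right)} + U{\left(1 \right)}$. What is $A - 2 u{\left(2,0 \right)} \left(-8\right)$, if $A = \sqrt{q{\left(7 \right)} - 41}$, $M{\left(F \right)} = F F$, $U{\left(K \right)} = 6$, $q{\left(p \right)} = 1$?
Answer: $352 i \sqrt{10} \approx 1113.1 i$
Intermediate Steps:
$M{\left(F \right)} = F^{2}$
$A = 2 i \sqrt{10}$ ($A = \sqrt{1 - 41} = \sqrt{-40} = 2 i \sqrt{10} \approx 6.3246 i$)
$u{\left(Q,v \right)} = 11$ ($u{\left(Q,v \right)} = \frac{4^{2} + 6}{2} = \frac{16 + 6}{2} = \frac{1}{2} \cdot 22 = 11$)
$A - 2 u{\left(2,0 \right)} \left(-8\right) = 2 i \sqrt{10} \left(-2\right) 11 \left(-8\right) = 2 i \sqrt{10} \left(\left(-22\right) \left(-8\right)\right) = 2 i \sqrt{10} \cdot 176 = 352 i \sqrt{10}$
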